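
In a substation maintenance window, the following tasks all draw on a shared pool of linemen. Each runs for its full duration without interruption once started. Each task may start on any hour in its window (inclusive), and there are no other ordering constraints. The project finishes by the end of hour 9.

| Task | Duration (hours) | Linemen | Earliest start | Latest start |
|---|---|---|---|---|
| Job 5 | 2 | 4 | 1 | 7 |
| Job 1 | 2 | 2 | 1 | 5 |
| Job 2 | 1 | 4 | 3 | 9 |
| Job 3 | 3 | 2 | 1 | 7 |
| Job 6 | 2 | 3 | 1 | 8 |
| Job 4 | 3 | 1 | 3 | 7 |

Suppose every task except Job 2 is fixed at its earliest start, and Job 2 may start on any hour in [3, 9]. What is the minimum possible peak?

Job 2@3: h1:11  h2:11  h3:7  h4:1  h5:1  h6:0  h7:0  h8:0  h9:0 → peak 11
Job 2@4: h1:11  h2:11  h3:3  h4:5  h5:1  h6:0  h7:0  h8:0  h9:0 → peak 11
Job 2@5: h1:11  h2:11  h3:3  h4:1  h5:5  h6:0  h7:0  h8:0  h9:0 → peak 11
Job 2@6: h1:11  h2:11  h3:3  h4:1  h5:1  h6:4  h7:0  h8:0  h9:0 → peak 11
Job 2@7: h1:11  h2:11  h3:3  h4:1  h5:1  h6:0  h7:4  h8:0  h9:0 → peak 11
Job 2@8: h1:11  h2:11  h3:3  h4:1  h5:1  h6:0  h7:0  h8:4  h9:0 → peak 11
Job 2@9: h1:11  h2:11  h3:3  h4:1  h5:1  h6:0  h7:0  h8:0  h9:4 → peak 11
Best is Job 2@3, peak 11.

11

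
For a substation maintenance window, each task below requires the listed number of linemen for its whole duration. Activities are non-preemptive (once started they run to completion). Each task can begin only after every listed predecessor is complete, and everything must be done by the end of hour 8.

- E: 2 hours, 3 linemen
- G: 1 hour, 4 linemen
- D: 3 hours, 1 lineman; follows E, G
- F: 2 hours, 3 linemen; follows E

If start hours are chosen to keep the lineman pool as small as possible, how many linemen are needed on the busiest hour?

4

Early-start (E@1, G@1, D@3, F@3) gives peak 7: h1:7  h2:3  h3:4  h4:4  h5:1  h6:0  h7:0  h8:0.
Shift G→3, D→4, F→4.
Schedule E@1, G@3, D@4, F@4: h1:3  h2:3  h3:4  h4:4  h5:4  h6:1  h7:0  h8:0 — peak 4.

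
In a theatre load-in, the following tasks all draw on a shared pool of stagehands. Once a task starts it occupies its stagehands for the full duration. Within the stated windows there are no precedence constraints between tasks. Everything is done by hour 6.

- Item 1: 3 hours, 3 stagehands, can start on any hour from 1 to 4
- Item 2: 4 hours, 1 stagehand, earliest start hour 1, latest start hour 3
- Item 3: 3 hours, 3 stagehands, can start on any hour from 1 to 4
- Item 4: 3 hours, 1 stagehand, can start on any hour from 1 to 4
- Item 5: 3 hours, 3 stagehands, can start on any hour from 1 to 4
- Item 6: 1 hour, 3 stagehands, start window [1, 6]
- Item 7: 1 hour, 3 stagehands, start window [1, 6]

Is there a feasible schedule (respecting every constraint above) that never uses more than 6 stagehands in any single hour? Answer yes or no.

no

Total stagehand-hours = 40; over 6 hours the average is 40/6 > 6, so some hour must exceed 6.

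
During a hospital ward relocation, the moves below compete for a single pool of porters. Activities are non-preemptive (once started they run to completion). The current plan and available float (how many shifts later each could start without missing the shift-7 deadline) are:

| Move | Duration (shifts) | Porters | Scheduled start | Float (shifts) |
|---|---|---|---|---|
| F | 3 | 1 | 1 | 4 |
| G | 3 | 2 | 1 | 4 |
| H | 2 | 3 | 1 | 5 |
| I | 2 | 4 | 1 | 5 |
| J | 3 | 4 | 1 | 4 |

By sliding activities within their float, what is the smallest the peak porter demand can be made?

Early-start (F@1, G@1, H@1, I@1, J@1) gives peak 14: s1:14  s2:14  s3:7  s4:0  s5:0  s6:0  s7:0.
Shift G→3, H→3, J→5.
Schedule F@1, G@3, H@3, I@1, J@5: s1:5  s2:5  s3:6  s4:5  s5:6  s6:4  s7:4 — peak 6.

6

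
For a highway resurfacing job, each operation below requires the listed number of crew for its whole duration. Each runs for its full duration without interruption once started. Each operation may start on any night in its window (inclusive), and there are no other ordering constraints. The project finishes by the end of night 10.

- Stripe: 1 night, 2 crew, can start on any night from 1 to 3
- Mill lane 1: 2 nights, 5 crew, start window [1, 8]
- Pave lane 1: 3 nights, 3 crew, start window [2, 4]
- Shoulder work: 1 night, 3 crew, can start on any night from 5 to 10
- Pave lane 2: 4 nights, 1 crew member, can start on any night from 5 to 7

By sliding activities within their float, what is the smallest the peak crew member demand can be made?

5

Early-start (Stripe@1, Mill lane 1@1, Pave lane 1@2, Shoulder work@5, Pave lane 2@5) gives peak 8: n1:7  n2:8  n3:3  n4:3  n5:4  n6:1  n7:1  n8:1  n9:0  n10:0.
Shift Mill lane 1→2, Pave lane 1→4, Shoulder work→7.
Schedule Stripe@1, Mill lane 1@2, Pave lane 1@4, Shoulder work@7, Pave lane 2@5: n1:2  n2:5  n3:5  n4:3  n5:4  n6:4  n7:4  n8:1  n9:0  n10:0 — peak 5.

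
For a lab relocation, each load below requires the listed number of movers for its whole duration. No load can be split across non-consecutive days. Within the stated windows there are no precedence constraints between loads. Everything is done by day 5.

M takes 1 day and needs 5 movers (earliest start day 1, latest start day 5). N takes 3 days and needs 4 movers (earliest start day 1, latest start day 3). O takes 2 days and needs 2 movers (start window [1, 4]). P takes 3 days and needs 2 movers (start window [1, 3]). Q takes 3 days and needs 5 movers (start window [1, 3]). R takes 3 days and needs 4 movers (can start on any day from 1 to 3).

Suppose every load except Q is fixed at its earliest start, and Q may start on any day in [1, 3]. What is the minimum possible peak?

Q@1: d1:22  d2:17  d3:15  d4:0  d5:0 → peak 22
Q@2: d1:17  d2:17  d3:15  d4:5  d5:0 → peak 17
Q@3: d1:17  d2:12  d3:15  d4:5  d5:5 → peak 17
Best is Q@2, peak 17.

17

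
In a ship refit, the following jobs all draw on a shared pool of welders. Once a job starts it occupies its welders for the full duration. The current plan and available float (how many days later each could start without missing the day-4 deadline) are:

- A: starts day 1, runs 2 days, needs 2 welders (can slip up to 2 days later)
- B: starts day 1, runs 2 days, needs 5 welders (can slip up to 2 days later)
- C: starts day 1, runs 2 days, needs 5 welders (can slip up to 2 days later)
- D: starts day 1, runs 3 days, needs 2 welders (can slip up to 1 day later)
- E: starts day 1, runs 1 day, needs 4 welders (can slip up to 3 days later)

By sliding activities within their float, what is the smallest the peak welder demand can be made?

9

Early-start (A@1, B@1, C@1, D@1, E@1) gives peak 18: d1:18  d2:14  d3:2  d4:0.
Shift C→3, E→4.
Schedule A@1, B@1, C@3, D@1, E@4: d1:9  d2:9  d3:7  d4:9 — peak 9.
Total welder-days = 34 over 4 days ⇒ peak ≥ ⌈34/4⌉ = 9, so 9 is optimal.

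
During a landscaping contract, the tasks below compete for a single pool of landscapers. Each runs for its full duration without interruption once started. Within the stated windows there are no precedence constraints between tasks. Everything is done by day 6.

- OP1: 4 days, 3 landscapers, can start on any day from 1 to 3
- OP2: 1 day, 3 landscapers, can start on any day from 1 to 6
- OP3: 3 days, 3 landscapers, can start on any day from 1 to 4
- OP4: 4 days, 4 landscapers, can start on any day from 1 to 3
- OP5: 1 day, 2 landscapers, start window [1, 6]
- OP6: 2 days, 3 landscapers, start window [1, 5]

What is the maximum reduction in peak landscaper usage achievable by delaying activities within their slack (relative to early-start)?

Early-start peak: d1:18  d2:13  d3:10  d4:7  d5:0  d6:0 ⇒ 18.
Leveled (OP1@1, OP2@1, OP3@1, OP4@2, OP5@4, OP6@5): d1:9  d2:10  d3:10  d4:9  d5:7  d6:3 ⇒ 10.
Reduction 18 − 10 = 8.

8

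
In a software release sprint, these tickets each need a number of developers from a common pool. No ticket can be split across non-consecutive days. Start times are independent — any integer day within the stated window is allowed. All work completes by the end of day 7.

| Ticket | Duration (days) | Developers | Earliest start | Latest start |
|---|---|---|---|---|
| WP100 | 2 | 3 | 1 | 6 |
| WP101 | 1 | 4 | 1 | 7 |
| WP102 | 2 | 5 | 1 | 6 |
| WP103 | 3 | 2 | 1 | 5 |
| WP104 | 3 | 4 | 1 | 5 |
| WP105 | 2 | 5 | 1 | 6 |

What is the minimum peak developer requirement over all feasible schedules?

8

Early-start (WP100@1, WP101@1, WP102@1, WP103@1, WP104@1, WP105@1) gives peak 23: d1:23  d2:19  d3:6  d4:0  d5:0  d6:0  d7:0.
Shift WP101→3, WP103→4, WP104→3, WP105→6.
Schedule WP100@1, WP101@3, WP102@1, WP103@4, WP104@3, WP105@6: d1:8  d2:8  d3:8  d4:6  d5:6  d6:7  d7:5 — peak 8.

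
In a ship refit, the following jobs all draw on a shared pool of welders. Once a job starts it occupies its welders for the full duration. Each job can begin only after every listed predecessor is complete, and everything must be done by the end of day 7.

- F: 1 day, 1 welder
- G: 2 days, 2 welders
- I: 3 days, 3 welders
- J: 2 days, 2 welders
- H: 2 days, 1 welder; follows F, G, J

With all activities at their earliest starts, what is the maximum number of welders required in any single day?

8

Early-start schedule: F@1, G@1, I@1, J@1, H@3.
Load per day: day 1: 8, day 2: 7, day 3: 4, day 4: 1, day 5: 0, day 6: 0, day 7: 0.
Peak is 8.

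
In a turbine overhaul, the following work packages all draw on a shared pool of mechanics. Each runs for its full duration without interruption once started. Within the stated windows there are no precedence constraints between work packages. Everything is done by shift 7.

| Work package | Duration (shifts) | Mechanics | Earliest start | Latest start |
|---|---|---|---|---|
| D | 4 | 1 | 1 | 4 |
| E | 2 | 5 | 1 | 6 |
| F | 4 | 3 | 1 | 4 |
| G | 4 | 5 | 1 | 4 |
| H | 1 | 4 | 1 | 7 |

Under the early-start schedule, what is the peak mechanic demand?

18

Early-start schedule: D@1, E@1, F@1, G@1, H@1.
Load per shift: shift 1: 18, shift 2: 14, shift 3: 9, shift 4: 9, shift 5: 0, shift 6: 0, shift 7: 0.
Peak is 18.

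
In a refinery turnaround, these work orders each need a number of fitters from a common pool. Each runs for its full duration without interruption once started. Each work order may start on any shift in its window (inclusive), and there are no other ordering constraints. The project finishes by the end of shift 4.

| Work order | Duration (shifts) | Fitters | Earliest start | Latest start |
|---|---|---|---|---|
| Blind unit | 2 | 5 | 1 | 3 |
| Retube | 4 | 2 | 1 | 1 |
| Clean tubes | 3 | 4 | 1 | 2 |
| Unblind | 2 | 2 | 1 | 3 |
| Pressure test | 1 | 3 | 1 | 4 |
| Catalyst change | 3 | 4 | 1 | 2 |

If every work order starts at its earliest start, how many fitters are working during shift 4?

At early start, shift 4 has: Retube.
Demand: 2 = 2.

2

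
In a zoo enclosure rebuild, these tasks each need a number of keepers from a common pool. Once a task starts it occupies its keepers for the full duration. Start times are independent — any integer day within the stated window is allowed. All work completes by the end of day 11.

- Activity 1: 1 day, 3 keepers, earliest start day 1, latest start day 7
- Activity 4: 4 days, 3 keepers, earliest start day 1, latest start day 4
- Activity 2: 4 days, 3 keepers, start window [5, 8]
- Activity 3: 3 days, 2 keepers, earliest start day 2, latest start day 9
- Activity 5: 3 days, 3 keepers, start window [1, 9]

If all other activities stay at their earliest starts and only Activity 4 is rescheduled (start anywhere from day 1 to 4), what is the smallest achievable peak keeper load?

Activity 4@1: d1:9  d2:8  d3:8  d4:5  d5:3  d6:3  d7:3  d8:3  d9:0  d10:0  d11:0 → peak 9
Activity 4@2: d1:6  d2:8  d3:8  d4:5  d5:6  d6:3  d7:3  d8:3  d9:0  d10:0  d11:0 → peak 8
Activity 4@3: d1:6  d2:5  d3:8  d4:5  d5:6  d6:6  d7:3  d8:3  d9:0  d10:0  d11:0 → peak 8
Activity 4@4: d1:6  d2:5  d3:5  d4:5  d5:6  d6:6  d7:6  d8:3  d9:0  d10:0  d11:0 → peak 6
Best is Activity 4@4, peak 6.

6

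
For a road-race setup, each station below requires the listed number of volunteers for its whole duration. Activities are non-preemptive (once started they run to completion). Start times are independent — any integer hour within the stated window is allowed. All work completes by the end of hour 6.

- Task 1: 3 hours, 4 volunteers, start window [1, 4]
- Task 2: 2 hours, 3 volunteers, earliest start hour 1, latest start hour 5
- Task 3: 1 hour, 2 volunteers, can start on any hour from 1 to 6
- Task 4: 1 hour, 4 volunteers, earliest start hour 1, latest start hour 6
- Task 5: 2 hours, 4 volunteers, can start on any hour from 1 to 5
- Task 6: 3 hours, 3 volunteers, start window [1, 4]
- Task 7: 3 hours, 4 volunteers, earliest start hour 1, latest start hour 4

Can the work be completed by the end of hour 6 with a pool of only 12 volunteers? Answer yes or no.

yes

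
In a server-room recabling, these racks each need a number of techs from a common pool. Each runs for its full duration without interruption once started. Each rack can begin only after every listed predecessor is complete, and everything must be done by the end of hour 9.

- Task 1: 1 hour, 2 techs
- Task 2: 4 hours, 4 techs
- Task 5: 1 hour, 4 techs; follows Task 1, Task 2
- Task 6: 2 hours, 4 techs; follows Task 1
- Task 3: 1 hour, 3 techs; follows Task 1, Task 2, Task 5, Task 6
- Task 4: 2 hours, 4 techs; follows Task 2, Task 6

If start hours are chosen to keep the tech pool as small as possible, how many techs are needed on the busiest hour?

7

Early-start (Task 1@1, Task 2@1, Task 5@5, Task 6@2, Task 3@6, Task 4@5) gives peak 8: h1:6  h2:8  h3:8  h4:4  h5:8  h6:7  h7:0  h8:0  h9:0.
Shift Task 6→6, Task 3→8, Task 4→8.
Schedule Task 1@1, Task 2@1, Task 5@5, Task 6@6, Task 3@8, Task 4@8: h1:6  h2:4  h3:4  h4:4  h5:4  h6:4  h7:4  h8:7  h9:4 — peak 7.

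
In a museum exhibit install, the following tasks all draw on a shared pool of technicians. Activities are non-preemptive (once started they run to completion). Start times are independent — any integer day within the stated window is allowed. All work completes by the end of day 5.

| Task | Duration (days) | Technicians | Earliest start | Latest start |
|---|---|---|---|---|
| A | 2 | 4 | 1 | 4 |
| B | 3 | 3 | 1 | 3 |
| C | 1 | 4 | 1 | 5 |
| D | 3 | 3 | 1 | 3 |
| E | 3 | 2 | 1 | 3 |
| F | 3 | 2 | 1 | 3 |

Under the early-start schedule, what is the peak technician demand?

Early-start schedule: A@1, B@1, C@1, D@1, E@1, F@1.
Load per day: day 1: 18, day 2: 14, day 3: 10, day 4: 0, day 5: 0.
Peak is 18.

18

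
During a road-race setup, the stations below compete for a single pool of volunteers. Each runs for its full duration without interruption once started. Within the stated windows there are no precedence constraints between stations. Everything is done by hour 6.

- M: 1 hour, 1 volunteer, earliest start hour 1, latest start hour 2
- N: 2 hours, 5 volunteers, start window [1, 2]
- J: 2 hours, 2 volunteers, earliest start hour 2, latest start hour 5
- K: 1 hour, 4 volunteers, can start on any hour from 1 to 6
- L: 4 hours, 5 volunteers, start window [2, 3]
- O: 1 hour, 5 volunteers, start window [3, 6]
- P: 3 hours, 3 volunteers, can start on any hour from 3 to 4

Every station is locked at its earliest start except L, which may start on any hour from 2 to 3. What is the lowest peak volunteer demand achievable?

15

L@2: h1:10  h2:12  h3:15  h4:8  h5:8  h6:0 → peak 15
L@3: h1:10  h2:7  h3:15  h4:8  h5:8  h6:5 → peak 15
Best is L@2, peak 15.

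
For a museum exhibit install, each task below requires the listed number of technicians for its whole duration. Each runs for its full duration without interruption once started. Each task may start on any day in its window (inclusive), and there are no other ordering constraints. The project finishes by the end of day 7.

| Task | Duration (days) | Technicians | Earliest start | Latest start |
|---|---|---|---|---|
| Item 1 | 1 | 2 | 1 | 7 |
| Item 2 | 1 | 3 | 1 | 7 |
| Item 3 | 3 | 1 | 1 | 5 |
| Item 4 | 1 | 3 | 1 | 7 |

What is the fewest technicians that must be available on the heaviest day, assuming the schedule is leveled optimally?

Early-start (Item 1@1, Item 2@1, Item 3@1, Item 4@1) gives peak 9: d1:9  d2:1  d3:1  d4:0  d5:0  d6:0  d7:0.
Shift Item 2→2, Item 3→3, Item 4→6.
Schedule Item 1@1, Item 2@2, Item 3@3, Item 4@6: d1:2  d2:3  d3:1  d4:1  d5:1  d6:3  d7:0 — peak 3.

3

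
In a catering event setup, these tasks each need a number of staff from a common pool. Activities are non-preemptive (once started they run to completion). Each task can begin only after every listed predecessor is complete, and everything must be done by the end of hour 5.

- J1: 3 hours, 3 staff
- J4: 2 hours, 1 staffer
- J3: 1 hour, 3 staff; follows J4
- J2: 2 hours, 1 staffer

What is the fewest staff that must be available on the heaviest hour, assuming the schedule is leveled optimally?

Early-start (J1@1, J4@1, J3@3, J2@1) gives peak 6: h1:5  h2:5  h3:6  h4:0  h5:0.
Shift J3→4, J2→3.
Schedule J1@1, J4@1, J3@4, J2@3: h1:4  h2:4  h3:4  h4:4  h5:0 — peak 4.
Total staffer-hours = 16 over 5 hours ⇒ peak ≥ ⌈16/5⌉ = 4, so 4 is optimal.

4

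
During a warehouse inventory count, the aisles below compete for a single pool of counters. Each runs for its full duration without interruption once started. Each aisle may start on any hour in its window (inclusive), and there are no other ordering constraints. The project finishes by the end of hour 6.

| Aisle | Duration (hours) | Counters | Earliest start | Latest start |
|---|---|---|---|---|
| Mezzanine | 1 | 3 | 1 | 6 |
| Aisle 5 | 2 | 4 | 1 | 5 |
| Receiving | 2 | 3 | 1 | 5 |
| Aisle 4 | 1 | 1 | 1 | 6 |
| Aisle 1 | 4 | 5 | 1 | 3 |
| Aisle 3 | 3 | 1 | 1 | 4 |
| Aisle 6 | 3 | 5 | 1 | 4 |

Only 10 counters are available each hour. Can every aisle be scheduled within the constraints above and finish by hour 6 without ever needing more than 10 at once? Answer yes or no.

yes

Schedule Mezzanine@1, Aisle 5@1, Receiving@2, Aisle 4@1, Aisle 1@3, Aisle 3@1, Aisle 6@4: h1:9  h2:8  h3:9  h4:10  h5:10  h6:10 — peak 10 ≤ 10.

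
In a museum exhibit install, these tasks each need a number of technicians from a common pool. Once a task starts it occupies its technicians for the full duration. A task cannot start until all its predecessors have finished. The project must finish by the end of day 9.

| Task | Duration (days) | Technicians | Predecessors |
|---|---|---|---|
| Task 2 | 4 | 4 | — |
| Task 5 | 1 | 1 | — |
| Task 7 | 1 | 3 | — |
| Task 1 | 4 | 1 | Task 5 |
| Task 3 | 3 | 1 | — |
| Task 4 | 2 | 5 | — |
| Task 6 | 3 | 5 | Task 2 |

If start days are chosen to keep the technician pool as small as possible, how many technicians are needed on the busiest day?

Early-start (Task 2@1, Task 5@1, Task 7@1, Task 1@2, Task 3@1, Task 4@1, Task 6@5) gives peak 14: d1:14  d2:11  d3:6  d4:5  d5:6  d6:5  d7:5  d8:0  d9:0.
Shift Task 7→2, Task 1→3, Task 3→3, Task 4→5, Task 6→7.
Schedule Task 2@1, Task 5@1, Task 7@2, Task 1@3, Task 3@3, Task 4@5, Task 6@7: d1:5  d2:7  d3:6  d4:6  d5:7  d6:6  d7:5  d8:5  d9:5 — peak 7.

7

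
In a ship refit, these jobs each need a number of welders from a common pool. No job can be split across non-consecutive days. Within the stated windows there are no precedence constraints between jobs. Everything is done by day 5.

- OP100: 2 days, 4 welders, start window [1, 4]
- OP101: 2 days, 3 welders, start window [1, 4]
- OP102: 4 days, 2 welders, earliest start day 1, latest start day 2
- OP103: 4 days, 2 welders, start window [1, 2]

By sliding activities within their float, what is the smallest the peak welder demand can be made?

Early-start (OP100@1, OP101@1, OP102@1, OP103@1) gives peak 11: d1:11  d2:11  d3:4  d4:4  d5:0.
Shift OP101→3.
Schedule OP100@1, OP101@3, OP102@1, OP103@1: d1:8  d2:8  d3:7  d4:7  d5:0 — peak 8.

8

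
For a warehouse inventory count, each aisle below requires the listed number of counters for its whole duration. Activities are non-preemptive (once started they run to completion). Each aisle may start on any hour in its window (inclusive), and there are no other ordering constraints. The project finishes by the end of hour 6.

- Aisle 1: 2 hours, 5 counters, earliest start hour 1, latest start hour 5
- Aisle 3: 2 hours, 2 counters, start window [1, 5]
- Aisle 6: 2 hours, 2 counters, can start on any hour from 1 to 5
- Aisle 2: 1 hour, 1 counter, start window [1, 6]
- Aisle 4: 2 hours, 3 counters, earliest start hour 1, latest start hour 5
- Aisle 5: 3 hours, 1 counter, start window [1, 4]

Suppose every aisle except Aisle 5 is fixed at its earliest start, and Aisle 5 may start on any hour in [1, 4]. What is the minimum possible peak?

Aisle 5@1: h1:14  h2:13  h3:1  h4:0  h5:0  h6:0 → peak 14
Aisle 5@2: h1:13  h2:13  h3:1  h4:1  h5:0  h6:0 → peak 13
Aisle 5@3: h1:13  h2:12  h3:1  h4:1  h5:1  h6:0 → peak 13
Aisle 5@4: h1:13  h2:12  h3:0  h4:1  h5:1  h6:1 → peak 13
Best is Aisle 5@2, peak 13.

13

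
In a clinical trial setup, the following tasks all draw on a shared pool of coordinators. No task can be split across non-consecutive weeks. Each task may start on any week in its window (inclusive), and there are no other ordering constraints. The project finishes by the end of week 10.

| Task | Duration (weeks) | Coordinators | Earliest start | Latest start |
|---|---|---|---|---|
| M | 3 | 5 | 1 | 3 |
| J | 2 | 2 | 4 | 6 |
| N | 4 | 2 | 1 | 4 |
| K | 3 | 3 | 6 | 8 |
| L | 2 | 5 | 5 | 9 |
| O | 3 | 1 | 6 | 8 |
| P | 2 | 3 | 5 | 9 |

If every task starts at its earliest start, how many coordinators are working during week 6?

12

At early start, week 6 has: K, L, O, P.
Demand: 3 + 5 + 1 + 3 = 12.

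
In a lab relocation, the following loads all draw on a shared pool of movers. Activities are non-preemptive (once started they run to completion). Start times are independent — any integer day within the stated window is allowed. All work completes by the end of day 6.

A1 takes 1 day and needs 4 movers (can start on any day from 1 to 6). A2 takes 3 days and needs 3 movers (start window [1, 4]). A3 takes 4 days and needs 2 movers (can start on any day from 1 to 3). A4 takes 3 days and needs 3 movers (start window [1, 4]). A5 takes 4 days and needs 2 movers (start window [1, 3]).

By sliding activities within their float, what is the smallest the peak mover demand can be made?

7

Early-start (A1@1, A2@1, A3@1, A4@1, A5@1) gives peak 14: d1:14  d2:10  d3:10  d4:4  d5:0  d6:0.
Shift A3→2, A4→4, A5→2.
Schedule A1@1, A2@1, A3@2, A4@4, A5@2: d1:7  d2:7  d3:7  d4:7  d5:7  d6:3 — peak 7.
Total mover-days = 38 over 6 days ⇒ peak ≥ ⌈38/6⌉ = 7, so 7 is optimal.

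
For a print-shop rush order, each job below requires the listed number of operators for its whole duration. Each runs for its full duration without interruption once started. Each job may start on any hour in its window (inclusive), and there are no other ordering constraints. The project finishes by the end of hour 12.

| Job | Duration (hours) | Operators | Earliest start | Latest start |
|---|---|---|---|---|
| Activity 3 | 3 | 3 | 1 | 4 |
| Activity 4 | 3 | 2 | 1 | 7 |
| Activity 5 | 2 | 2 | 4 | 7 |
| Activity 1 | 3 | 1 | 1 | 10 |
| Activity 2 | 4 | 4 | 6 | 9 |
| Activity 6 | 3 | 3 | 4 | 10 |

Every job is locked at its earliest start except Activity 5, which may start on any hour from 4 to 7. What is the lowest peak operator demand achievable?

7

Activity 5@4: h1:6  h2:6  h3:6  h4:5  h5:5  h6:7  h7:4  h8:4  h9:4  h10:0  h11:0  h12:0 → peak 7
Activity 5@5: h1:6  h2:6  h3:6  h4:3  h5:5  h6:9  h7:4  h8:4  h9:4  h10:0  h11:0  h12:0 → peak 9
Activity 5@6: h1:6  h2:6  h3:6  h4:3  h5:3  h6:9  h7:6  h8:4  h9:4  h10:0  h11:0  h12:0 → peak 9
Activity 5@7: h1:6  h2:6  h3:6  h4:3  h5:3  h6:7  h7:6  h8:6  h9:4  h10:0  h11:0  h12:0 → peak 7
Best is Activity 5@4, peak 7.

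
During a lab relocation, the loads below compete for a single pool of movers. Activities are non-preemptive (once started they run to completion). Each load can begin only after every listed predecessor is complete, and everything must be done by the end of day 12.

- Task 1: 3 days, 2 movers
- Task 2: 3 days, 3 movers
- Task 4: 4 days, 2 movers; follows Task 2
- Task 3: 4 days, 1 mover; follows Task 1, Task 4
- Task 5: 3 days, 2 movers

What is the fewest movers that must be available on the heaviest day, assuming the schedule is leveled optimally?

Early-start (Task 1@1, Task 2@1, Task 4@4, Task 3@8, Task 5@1) gives peak 7: d1:7  d2:7  d3:7  d4:2  d5:2  d6:2  d7:2  d8:1  d9:1  d10:1  d11:1  d12:0.
Shift Task 1→4, Task 5→7.
Schedule Task 1@4, Task 2@1, Task 4@4, Task 3@8, Task 5@7: d1:3  d2:3  d3:3  d4:4  d5:4  d6:4  d7:4  d8:3  d9:3  d10:1  d11:1  d12:0 — peak 4.

4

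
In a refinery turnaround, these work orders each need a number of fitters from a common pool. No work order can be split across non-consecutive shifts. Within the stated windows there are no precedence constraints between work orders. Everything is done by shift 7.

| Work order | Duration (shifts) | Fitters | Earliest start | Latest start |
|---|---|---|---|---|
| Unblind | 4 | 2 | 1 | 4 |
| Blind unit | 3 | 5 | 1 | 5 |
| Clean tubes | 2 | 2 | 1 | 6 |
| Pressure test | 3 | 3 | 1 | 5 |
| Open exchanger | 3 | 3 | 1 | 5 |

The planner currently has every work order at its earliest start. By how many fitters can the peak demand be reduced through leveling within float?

Early-start peak: s1:15  s2:15  s3:13  s4:2  s5:0  s6:0  s7:0 ⇒ 15.
Leveled (Unblind@1, Blind unit@1, Clean tubes@4, Pressure test@4, Open exchanger@5): s1:7  s2:7  s3:7  s4:7  s5:8  s6:6  s7:3 ⇒ 8.
Reduction 15 − 8 = 7.

7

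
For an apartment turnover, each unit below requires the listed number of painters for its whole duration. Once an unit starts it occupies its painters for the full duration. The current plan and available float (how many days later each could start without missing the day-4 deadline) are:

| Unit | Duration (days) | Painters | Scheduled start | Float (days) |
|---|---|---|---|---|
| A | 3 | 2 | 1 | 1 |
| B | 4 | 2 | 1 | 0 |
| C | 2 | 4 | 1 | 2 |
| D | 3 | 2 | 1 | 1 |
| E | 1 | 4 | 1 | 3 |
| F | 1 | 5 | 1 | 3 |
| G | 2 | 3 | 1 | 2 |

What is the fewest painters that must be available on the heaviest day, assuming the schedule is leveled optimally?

12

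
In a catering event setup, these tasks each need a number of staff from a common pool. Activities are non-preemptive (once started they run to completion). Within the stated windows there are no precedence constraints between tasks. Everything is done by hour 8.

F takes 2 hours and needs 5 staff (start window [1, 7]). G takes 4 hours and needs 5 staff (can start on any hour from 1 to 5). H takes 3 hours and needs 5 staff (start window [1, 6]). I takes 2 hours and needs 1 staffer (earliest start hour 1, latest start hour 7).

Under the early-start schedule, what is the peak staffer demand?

Early-start schedule: F@1, G@1, H@1, I@1.
Load per hour: hour 1: 16, hour 2: 16, hour 3: 10, hour 4: 5, hour 5: 0, hour 6: 0, hour 7: 0, hour 8: 0.
Peak is 16.

16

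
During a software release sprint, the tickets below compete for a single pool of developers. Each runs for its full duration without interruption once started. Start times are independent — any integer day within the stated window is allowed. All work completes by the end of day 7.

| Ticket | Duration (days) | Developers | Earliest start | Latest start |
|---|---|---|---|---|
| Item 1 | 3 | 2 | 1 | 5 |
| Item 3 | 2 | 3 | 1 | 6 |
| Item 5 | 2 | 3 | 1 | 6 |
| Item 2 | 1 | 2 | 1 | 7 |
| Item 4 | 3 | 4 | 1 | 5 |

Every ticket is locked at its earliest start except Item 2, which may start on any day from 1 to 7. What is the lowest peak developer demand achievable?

12

Item 2@1: d1:14  d2:12  d3:6  d4:0  d5:0  d6:0  d7:0 → peak 14
Item 2@2: d1:12  d2:14  d3:6  d4:0  d5:0  d6:0  d7:0 → peak 14
Item 2@3: d1:12  d2:12  d3:8  d4:0  d5:0  d6:0  d7:0 → peak 12
Item 2@4: d1:12  d2:12  d3:6  d4:2  d5:0  d6:0  d7:0 → peak 12
Item 2@5: d1:12  d2:12  d3:6  d4:0  d5:2  d6:0  d7:0 → peak 12
Item 2@6: d1:12  d2:12  d3:6  d4:0  d5:0  d6:2  d7:0 → peak 12
Item 2@7: d1:12  d2:12  d3:6  d4:0  d5:0  d6:0  d7:2 → peak 12
Best is Item 2@3, peak 12.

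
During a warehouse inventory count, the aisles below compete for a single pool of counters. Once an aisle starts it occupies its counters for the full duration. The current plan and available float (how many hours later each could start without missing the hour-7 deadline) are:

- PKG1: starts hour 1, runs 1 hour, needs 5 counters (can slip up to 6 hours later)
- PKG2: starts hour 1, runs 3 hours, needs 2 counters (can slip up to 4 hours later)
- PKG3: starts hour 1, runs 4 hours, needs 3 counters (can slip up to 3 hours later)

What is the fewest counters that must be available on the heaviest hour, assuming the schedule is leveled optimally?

Early-start (PKG1@1, PKG2@1, PKG3@1) gives peak 10: h1:10  h2:5  h3:5  h4:3  h5:0  h6:0  h7:0.
Shift PKG2→2, PKG3→2.
Schedule PKG1@1, PKG2@2, PKG3@2: h1:5  h2:5  h3:5  h4:5  h5:3  h6:0  h7:0 — peak 5.

5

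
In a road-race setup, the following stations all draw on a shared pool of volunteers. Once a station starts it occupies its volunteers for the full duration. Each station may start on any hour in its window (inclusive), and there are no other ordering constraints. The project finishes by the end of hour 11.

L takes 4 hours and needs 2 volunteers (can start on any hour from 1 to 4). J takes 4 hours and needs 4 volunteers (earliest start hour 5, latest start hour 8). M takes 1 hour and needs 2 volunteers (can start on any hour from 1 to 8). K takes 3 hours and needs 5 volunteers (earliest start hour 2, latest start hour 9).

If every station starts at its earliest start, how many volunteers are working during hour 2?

7

At early start, hour 2 has: L, K.
Demand: 2 + 5 = 7.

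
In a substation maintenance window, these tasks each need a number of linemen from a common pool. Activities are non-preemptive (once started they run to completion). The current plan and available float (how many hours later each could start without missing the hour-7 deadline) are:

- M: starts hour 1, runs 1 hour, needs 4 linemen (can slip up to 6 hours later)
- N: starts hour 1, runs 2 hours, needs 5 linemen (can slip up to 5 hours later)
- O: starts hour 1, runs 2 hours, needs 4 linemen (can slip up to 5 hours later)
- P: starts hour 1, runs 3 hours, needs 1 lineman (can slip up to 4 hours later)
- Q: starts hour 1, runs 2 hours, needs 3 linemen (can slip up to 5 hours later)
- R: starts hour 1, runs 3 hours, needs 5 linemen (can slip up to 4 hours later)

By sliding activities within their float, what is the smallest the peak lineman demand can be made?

Early-start (M@1, N@1, O@1, P@1, Q@1, R@1) gives peak 22: h1:22  h2:18  h3:6  h4:0  h5:0  h6:0  h7:0.
Shift N→3, P→2, Q→5, R→5.
Schedule M@1, N@3, O@1, P@2, Q@5, R@5: h1:8  h2:5  h3:6  h4:6  h5:8  h6:8  h7:5 — peak 8.

8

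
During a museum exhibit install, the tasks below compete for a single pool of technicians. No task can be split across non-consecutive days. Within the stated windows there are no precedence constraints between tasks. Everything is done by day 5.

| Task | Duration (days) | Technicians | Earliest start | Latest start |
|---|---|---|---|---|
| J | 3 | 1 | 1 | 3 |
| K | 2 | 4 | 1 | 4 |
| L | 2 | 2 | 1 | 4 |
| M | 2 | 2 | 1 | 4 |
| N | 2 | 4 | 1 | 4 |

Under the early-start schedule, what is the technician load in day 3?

1

At early start, day 3 has: J.
Demand: 1 = 1.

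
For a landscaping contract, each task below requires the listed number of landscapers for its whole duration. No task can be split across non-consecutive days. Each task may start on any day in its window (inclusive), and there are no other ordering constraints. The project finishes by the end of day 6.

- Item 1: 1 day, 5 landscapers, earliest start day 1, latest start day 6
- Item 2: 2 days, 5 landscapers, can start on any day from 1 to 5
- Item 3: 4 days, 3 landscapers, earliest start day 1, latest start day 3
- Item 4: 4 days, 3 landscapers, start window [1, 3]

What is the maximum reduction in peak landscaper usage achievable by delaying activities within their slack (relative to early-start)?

Early-start peak: d1:16  d2:11  d3:6  d4:6  d5:0  d6:0 ⇒ 16.
Leveled (Item 1@1, Item 2@5, Item 3@1, Item 4@2): d1:8  d2:6  d3:6  d4:6  d5:8  d6:5 ⇒ 8.
Reduction 16 − 8 = 8.

8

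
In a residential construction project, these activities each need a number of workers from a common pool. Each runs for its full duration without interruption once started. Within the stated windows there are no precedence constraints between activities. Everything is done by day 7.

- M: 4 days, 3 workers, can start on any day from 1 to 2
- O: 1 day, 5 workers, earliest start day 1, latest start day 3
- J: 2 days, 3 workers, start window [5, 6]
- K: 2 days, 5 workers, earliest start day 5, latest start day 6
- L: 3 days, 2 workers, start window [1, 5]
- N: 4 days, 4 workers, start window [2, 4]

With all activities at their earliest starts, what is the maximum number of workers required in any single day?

Early-start schedule: M@1, O@1, J@5, K@5, L@1, N@2.
Load per day: day 1: 10, day 2: 9, day 3: 9, day 4: 7, day 5: 12, day 6: 8, day 7: 0.
Peak is 12.

12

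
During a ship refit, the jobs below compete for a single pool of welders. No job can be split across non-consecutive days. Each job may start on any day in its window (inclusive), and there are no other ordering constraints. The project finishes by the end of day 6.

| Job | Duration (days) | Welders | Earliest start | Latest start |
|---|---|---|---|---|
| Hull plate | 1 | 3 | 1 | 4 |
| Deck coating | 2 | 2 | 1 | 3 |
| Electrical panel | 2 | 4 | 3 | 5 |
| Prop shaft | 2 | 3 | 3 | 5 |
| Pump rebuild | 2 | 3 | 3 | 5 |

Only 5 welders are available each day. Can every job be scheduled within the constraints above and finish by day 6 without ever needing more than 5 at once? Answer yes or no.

The minimum achievable peak is 6; 5 < 6, so no feasible schedule stays within the cap.

no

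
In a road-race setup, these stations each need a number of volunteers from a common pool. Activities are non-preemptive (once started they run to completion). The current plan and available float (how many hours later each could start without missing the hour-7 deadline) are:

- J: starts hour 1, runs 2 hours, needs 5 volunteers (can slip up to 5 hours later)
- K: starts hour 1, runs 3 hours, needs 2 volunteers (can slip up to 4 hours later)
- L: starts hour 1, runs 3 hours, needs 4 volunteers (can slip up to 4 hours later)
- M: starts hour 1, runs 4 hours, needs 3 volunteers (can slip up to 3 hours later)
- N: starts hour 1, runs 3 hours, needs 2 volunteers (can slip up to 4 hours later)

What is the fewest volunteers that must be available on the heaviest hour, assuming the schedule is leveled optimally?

8

Early-start (J@1, K@1, L@1, M@1, N@1) gives peak 16: h1:16  h2:16  h3:11  h4:3  h5:0  h6:0  h7:0.
Shift K→3, L→5, N→3.
Schedule J@1, K@3, L@5, M@1, N@3: h1:8  h2:8  h3:7  h4:7  h5:8  h6:4  h7:4 — peak 8.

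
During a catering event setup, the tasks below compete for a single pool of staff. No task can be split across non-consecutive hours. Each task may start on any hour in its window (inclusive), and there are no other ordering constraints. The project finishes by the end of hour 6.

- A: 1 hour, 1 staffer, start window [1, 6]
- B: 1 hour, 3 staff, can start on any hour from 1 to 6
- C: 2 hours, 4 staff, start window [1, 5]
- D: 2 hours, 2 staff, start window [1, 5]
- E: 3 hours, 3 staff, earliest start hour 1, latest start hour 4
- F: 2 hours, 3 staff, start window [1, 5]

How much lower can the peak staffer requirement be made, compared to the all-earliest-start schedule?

10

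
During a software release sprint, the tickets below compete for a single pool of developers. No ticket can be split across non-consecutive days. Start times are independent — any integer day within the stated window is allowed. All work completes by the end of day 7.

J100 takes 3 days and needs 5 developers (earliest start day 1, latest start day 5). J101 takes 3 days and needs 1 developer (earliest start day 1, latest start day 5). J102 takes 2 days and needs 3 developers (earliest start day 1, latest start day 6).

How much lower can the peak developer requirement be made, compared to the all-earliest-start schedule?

4

Early-start peak: d1:9  d2:9  d3:6  d4:0  d5:0  d6:0  d7:0 ⇒ 9.
Leveled (J100@1, J101@4, J102@4): d1:5  d2:5  d3:5  d4:4  d5:4  d6:1  d7:0 ⇒ 5.
Reduction 9 − 5 = 4.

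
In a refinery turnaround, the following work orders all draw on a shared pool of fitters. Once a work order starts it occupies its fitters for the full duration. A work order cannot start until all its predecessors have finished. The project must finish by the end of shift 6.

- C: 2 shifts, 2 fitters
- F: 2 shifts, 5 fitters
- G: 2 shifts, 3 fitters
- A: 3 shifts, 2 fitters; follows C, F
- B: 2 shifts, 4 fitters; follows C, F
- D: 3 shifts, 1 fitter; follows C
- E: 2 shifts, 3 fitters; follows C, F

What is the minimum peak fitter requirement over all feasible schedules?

Early-start (C@1, F@1, G@1, A@3, B@3, D@3, E@3) gives peak 10: s1:10  s2:10  s3:10  s4:10  s5:3  s6:0.
Shift G→3, B→5.
Schedule C@1, F@1, G@3, A@3, B@5, D@3, E@3: s1:7  s2:7  s3:9  s4:9  s5:7  s6:4 — peak 9.

9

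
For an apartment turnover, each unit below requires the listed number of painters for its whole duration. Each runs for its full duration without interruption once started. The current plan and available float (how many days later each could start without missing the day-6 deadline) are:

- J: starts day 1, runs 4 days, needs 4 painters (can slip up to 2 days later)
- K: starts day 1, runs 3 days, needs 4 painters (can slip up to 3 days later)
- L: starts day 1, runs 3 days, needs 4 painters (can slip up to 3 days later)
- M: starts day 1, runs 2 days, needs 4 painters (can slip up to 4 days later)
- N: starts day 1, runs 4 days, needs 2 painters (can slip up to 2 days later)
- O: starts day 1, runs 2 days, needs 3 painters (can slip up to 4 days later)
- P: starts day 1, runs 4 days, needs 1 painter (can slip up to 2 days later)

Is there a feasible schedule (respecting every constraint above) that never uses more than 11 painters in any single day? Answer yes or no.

yes

Schedule J@1, K@1, L@4, M@5, N@1, O@5, P@1: d1:11  d2:11  d3:11  d4:11  d5:11  d6:11 — peak 11 ≤ 11.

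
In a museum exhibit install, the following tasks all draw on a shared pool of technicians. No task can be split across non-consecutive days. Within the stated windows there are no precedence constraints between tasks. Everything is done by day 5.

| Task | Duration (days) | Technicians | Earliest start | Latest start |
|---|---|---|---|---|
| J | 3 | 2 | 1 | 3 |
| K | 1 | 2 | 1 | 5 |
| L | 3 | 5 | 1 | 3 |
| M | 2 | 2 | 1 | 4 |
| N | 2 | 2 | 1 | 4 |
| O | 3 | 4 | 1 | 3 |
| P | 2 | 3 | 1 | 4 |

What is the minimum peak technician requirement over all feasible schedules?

11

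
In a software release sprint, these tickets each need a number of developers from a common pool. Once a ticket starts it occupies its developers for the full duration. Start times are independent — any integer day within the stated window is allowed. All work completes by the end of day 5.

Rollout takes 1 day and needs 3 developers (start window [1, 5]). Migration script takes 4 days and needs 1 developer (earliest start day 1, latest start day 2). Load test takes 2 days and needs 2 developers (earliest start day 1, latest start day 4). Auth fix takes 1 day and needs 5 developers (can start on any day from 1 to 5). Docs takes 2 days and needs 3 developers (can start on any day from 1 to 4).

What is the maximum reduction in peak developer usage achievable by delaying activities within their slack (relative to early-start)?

8

Early-start peak: d1:14  d2:6  d3:1  d4:1  d5:0 ⇒ 14.
Leveled (Rollout@1, Migration script@1, Load test@1, Auth fix@3, Docs@4): d1:6  d2:3  d3:6  d4:4  d5:3 ⇒ 6.
Reduction 14 − 6 = 8.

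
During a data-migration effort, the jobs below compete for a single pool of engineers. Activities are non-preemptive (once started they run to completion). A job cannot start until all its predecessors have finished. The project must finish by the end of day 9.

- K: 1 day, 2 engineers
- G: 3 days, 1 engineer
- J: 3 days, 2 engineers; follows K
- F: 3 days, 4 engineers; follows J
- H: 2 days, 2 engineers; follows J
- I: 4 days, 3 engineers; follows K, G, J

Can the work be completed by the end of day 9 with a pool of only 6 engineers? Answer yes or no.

The minimum achievable peak is 7; 6 < 7, so no feasible schedule stays within the cap.

no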